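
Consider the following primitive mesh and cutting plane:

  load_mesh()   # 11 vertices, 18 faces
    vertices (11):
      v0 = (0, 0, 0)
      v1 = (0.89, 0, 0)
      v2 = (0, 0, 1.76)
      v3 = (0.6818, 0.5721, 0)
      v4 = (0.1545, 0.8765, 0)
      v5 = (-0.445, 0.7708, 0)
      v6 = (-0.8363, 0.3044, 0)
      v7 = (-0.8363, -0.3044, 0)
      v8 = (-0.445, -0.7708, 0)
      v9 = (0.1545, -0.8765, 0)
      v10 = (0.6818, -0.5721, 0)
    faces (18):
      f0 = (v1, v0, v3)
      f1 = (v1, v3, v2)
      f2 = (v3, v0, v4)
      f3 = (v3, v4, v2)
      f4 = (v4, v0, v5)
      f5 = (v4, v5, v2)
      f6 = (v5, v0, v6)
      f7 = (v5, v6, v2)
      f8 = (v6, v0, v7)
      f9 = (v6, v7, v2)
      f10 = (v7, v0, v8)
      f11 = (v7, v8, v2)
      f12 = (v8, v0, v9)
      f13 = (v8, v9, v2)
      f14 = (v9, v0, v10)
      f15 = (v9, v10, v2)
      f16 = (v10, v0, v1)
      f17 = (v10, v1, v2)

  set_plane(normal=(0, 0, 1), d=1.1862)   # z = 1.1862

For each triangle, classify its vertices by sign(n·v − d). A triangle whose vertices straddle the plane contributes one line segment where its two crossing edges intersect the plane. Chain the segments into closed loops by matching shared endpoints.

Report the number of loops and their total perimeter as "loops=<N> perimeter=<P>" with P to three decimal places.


loops=1 perimeter=1.786

Straddling triangles (9 of 18):
  (v1,v3,v2) [--+] → (0.222282, 0.186518, 1.1862)–(0.29016, 0, 1.1862)  len=0.1985
  (v3,v4,v2) [--+] → (0.0503705, 0.285759, 1.1862)–(0.222282, 0.186518, 1.1862)  len=0.1985
  (v4,v5,v2) [--+] → (-0.14508, 0.251298, 1.1862)–(0.0503705, 0.285759, 1.1862)  len=0.1985
  (v5,v6,v2) [--+] → (-0.272653, 0.0992413, 1.1862)–(-0.14508, 0.251298, 1.1862)  len=0.1985
  (v6,v7,v2) [--+] → (-0.272653, -0.0992413, 1.1862)–(-0.272653, 0.0992413, 1.1862)  len=0.1985
  (v7,v8,v2) [--+] → (-0.14508, -0.251298, 1.1862)–(-0.272653, -0.0992413, 1.1862)  len=0.1985
  (v8,v9,v2) [--+] → (0.0503705, -0.285759, 1.1862)–(-0.14508, -0.251298, 1.1862)  len=0.1985
  (v9,v10,v2) [--+] → (0.222282, -0.186518, 1.1862)–(0.0503705, -0.285759, 1.1862)  len=0.1985
  (v10,v1,v2) [--+] → (0.29016, 0, 1.1862)–(0.222282, -0.186518, 1.1862)  len=0.1985

Chained into 1 loop(s):
  loop 1: 9 segments, perimeter = 1.7864
Total perimeter = 1.786


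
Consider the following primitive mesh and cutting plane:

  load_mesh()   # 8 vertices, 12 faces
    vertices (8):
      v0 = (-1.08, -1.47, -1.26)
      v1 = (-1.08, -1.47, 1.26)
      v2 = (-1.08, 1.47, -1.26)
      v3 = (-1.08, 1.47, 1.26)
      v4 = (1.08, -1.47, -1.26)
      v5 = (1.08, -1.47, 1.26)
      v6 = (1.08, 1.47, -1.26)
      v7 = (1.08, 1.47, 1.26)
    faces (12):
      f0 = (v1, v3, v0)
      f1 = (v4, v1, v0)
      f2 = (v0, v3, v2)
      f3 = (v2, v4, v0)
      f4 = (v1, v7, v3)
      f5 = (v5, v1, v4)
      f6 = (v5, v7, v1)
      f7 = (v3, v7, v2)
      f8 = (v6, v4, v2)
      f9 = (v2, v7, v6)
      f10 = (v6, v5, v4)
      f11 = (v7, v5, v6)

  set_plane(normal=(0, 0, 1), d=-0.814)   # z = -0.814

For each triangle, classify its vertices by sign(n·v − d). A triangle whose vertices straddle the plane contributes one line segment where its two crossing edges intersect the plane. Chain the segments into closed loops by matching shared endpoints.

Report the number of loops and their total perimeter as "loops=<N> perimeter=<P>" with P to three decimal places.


loops=1 perimeter=10.200

Straddling triangles (8 of 12):
  (v1,v3,v0) [++-] → (-1.08, -0.949667, -0.814)–(-1.08, -1.47, -0.814)  len=0.5203
  (v4,v1,v0) [-+-] → (0.697714, -1.47, -0.814)–(-1.08, -1.47, -0.814)  len=1.7777
  (v0,v3,v2) [-+-] → (-1.08, -0.949667, -0.814)–(-1.08, 1.47, -0.814)  len=2.4197
  (v5,v1,v4) [++-] → (0.697714, -1.47, -0.814)–(1.08, -1.47, -0.814)  len=0.3823
  (v3,v7,v2) [++-] → (-0.697714, 1.47, -0.814)–(-1.08, 1.47, -0.814)  len=0.3823
  (v2,v7,v6) [-+-] → (-0.697714, 1.47, -0.814)–(1.08, 1.47, -0.814)  len=1.7777
  (v6,v5,v4) [-+-] → (1.08, 0.949667, -0.814)–(1.08, -1.47, -0.814)  len=2.4197
  (v7,v5,v6) [++-] → (1.08, 0.949667, -0.814)–(1.08, 1.47, -0.814)  len=0.5203

Chained into 1 loop(s):
  loop 1: 8 segments, perimeter = 10.2000
Total perimeter = 10.200


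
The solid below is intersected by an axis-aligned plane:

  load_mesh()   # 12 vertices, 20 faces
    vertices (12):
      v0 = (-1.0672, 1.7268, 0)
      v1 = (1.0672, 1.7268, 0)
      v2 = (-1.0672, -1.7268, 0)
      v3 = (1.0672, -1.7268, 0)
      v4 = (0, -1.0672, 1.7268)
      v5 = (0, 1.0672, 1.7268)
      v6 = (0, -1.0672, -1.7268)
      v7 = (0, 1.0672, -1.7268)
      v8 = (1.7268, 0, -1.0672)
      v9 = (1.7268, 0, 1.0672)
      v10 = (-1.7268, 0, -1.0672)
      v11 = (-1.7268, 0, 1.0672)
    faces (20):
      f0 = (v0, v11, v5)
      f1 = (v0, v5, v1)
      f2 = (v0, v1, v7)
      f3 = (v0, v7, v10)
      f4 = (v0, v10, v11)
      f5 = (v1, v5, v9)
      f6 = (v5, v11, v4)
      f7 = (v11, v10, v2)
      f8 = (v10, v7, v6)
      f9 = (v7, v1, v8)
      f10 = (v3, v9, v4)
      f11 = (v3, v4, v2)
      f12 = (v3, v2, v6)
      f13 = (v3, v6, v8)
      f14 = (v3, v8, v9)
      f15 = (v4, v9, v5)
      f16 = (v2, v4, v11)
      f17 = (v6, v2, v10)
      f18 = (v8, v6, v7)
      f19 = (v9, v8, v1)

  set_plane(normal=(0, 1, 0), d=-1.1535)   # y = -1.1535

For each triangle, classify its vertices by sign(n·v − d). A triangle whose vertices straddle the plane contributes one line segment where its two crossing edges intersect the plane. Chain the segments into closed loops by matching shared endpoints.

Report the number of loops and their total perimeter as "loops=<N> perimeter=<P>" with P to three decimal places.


loops=1 perimeter=8.462

Straddling triangles (8 of 20):
  (v11,v10,v2) [++-] → (-1.28619, -1.1535, -0.354312)–(-1.28619, -1.1535, 0.354312)  len=0.7086
  (v3,v9,v4) [-++] → (1.28619, -1.1535, 0.354312)–(0.139629, -1.1535, 1.50087)  len=1.6215
  (v3,v4,v2) [-+-] → (0.139629, -1.1535, 1.50087)–(-0.139629, -1.1535, 1.50087)  len=0.2793
  (v3,v2,v6) [--+] → (-0.139629, -1.1535, -1.50087)–(0.139629, -1.1535, -1.50087)  len=0.2793
  (v3,v6,v8) [-++] → (0.139629, -1.1535, -1.50087)–(1.28619, -1.1535, -0.354312)  len=1.6215
  (v3,v8,v9) [-++] → (1.28619, -1.1535, -0.354312)–(1.28619, -1.1535, 0.354312)  len=0.7086
  (v2,v4,v11) [-++] → (-0.139629, -1.1535, 1.50087)–(-1.28619, -1.1535, 0.354312)  len=1.6215
  (v6,v2,v10) [+-+] → (-0.139629, -1.1535, -1.50087)–(-1.28619, -1.1535, -0.354312)  len=1.6215

Chained into 1 loop(s):
  loop 1: 8 segments, perimeter = 8.4617
Total perimeter = 8.462


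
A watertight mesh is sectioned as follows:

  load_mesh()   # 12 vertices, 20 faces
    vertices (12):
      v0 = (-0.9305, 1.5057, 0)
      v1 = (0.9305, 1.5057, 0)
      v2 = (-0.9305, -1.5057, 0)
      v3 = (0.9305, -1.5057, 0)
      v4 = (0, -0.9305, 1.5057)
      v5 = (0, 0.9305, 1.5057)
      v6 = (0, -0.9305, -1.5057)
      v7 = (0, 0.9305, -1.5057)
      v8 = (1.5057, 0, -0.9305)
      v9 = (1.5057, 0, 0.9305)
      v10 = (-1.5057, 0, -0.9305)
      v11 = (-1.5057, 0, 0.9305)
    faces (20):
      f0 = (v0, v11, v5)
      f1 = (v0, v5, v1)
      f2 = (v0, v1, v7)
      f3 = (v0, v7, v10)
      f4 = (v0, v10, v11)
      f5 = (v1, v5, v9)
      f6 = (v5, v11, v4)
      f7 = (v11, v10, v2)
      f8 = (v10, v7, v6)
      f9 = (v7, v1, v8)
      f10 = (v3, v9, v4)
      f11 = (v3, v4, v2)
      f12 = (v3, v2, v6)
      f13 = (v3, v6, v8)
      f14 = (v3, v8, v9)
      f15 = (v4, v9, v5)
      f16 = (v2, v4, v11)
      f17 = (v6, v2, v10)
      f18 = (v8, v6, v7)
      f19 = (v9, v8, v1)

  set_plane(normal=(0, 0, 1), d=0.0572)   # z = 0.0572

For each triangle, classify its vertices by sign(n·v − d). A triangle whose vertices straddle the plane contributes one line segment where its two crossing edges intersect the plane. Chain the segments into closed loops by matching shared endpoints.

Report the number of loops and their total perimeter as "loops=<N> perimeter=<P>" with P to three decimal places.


Straddling triangles (10 of 20):
  (v0,v11,v5) [-++] → (-0.965859, 1.41314, 0.0572)–(-0.895151, 1.48385, 0.0572)  len=0.1000
  (v0,v5,v1) [-+-] → (-0.895151, 1.48385, 0.0572)–(0.895151, 1.48385, 0.0572)  len=1.7903
  (v0,v10,v11) [--+] → (-1.5057, 0, 0.0572)–(-0.965859, 1.41314, 0.0572)  len=1.5127
  (v1,v5,v9) [-++] → (0.895151, 1.48385, 0.0572)–(0.965859, 1.41314, 0.0572)  len=0.1000
  (v11,v10,v2) [+--] → (-1.5057, 0, 0.0572)–(-0.965859, -1.41314, 0.0572)  len=1.5127
  (v3,v9,v4) [-++] → (0.965859, -1.41314, 0.0572)–(0.895151, -1.48385, 0.0572)  len=0.1000
  (v3,v4,v2) [-+-] → (0.895151, -1.48385, 0.0572)–(-0.895151, -1.48385, 0.0572)  len=1.7903
  (v3,v8,v9) [--+] → (1.5057, 0, 0.0572)–(0.965859, -1.41314, 0.0572)  len=1.5127
  (v2,v4,v11) [-++] → (-0.895151, -1.48385, 0.0572)–(-0.965859, -1.41314, 0.0572)  len=0.1000
  (v9,v8,v1) [+--] → (1.5057, 0, 0.0572)–(0.965859, 1.41314, 0.0572)  len=1.5127

Chained into 1 loop(s):
  loop 1: 10 segments, perimeter = 10.0316
Total perimeter = 10.032

loops=1 perimeter=10.032


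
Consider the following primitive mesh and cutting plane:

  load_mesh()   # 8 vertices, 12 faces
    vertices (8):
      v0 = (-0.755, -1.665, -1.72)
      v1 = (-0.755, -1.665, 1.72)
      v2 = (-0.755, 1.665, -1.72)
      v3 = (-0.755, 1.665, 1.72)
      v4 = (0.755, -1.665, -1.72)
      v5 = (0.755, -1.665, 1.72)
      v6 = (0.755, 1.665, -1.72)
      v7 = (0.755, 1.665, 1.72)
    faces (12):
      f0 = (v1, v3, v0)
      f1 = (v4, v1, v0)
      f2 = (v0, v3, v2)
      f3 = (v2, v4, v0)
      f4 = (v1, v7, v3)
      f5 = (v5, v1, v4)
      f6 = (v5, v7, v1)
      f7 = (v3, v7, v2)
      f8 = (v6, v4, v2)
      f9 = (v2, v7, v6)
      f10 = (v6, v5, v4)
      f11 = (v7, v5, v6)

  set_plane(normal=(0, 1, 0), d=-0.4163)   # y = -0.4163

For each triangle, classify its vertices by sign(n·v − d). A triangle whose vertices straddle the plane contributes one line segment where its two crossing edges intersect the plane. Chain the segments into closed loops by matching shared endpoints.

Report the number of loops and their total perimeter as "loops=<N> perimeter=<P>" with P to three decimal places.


loops=1 perimeter=9.900

Straddling triangles (8 of 12):
  (v1,v3,v0) [-+-] → (-0.755, -0.4163, 1.72)–(-0.755, -0.4163, -0.430052)  len=2.1501
  (v0,v3,v2) [-++] → (-0.755, -0.4163, -0.430052)–(-0.755, -0.4163, -1.72)  len=1.2899
  (v2,v4,v0) [+--] → (0.188773, -0.4163, -1.72)–(-0.755, -0.4163, -1.72)  len=0.9438
  (v1,v7,v3) [-++] → (-0.188773, -0.4163, 1.72)–(-0.755, -0.4163, 1.72)  len=0.5662
  (v5,v7,v1) [-+-] → (0.755, -0.4163, 1.72)–(-0.188773, -0.4163, 1.72)  len=0.9438
  (v6,v4,v2) [+-+] → (0.755, -0.4163, -1.72)–(0.188773, -0.4163, -1.72)  len=0.5662
  (v6,v5,v4) [+--] → (0.755, -0.4163, 0.430052)–(0.755, -0.4163, -1.72)  len=2.1501
  (v7,v5,v6) [+-+] → (0.755, -0.4163, 1.72)–(0.755, -0.4163, 0.430052)  len=1.2899

Chained into 1 loop(s):
  loop 1: 8 segments, perimeter = 9.9000
Total perimeter = 9.900


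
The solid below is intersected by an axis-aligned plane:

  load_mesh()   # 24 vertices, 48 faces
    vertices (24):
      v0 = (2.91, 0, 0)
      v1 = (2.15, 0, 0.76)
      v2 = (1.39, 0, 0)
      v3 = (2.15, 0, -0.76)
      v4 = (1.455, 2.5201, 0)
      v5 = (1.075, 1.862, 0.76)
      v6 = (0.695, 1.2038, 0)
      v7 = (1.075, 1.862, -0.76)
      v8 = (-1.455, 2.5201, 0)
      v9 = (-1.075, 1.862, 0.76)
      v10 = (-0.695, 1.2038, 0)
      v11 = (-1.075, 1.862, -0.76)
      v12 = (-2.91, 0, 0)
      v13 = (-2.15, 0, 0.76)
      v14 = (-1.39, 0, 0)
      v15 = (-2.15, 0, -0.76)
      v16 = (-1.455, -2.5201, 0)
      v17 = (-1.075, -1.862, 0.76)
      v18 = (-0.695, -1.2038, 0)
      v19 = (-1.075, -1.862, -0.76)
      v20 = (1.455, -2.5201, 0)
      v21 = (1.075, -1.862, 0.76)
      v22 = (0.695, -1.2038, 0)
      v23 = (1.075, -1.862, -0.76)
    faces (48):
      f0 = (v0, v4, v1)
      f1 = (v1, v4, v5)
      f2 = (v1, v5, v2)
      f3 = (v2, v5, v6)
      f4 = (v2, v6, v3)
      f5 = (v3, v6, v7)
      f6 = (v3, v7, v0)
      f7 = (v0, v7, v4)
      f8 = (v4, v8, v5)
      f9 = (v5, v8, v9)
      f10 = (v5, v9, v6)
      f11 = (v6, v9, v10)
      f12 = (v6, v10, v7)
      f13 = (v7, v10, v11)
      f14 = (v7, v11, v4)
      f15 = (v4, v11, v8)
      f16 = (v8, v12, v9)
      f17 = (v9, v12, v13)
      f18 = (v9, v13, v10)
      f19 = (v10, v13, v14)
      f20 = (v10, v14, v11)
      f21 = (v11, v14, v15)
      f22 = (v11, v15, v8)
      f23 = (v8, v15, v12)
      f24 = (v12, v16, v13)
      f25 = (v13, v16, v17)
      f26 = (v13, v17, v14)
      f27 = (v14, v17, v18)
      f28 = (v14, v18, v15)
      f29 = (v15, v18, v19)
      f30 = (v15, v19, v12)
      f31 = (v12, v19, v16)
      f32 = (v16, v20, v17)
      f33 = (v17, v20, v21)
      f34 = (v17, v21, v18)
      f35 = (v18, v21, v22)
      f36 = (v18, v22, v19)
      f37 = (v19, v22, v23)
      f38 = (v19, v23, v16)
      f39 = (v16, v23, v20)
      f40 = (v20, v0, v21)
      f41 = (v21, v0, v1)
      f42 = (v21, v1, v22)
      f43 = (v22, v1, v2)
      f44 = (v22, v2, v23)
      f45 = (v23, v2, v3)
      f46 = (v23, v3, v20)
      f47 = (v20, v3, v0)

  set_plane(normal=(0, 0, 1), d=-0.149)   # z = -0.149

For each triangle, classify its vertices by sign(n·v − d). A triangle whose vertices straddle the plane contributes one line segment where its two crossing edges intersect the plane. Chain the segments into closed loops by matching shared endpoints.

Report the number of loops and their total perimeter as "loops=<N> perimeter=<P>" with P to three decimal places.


Straddling triangles (24 of 48):
  (v2,v6,v3) [++-] → (0.980257, 0.967792, -0.149)–(1.539, 0, -0.149)  len=1.1175
  (v3,v6,v7) [-+-] → (0.980257, 0.967792, -0.149)–(0.7695, 1.33284, -0.149)  len=0.4215
  (v3,v7,v0) [--+] → (2.55024, 0.36505, -0.149)–(2.761, 0, -0.149)  len=0.4215
  (v0,v7,v4) [+-+] → (2.55024, 0.36505, -0.149)–(1.3805, 2.39108, -0.149)  len=2.3395
  (v6,v10,v7) [++-] → (-0.347987, 1.33284, -0.149)–(0.7695, 1.33284, -0.149)  len=1.1175
  (v7,v10,v11) [-+-] → (-0.347987, 1.33284, -0.149)–(-0.7695, 1.33284, -0.149)  len=0.4215
  (v7,v11,v4) [--+] → (0.958987, 2.39108, -0.149)–(1.3805, 2.39108, -0.149)  len=0.4215
  (v4,v11,v8) [+-+] → (0.958987, 2.39108, -0.149)–(-1.3805, 2.39108, -0.149)  len=2.3395
  (v10,v14,v11) [++-] → (-1.32824, 0.36505, -0.149)–(-0.7695, 1.33284, -0.149)  len=1.1175
  (v11,v14,v15) [-+-] → (-1.32824, 0.36505, -0.149)–(-1.539, 0, -0.149)  len=0.4215
  (v11,v15,v8) [--+] → (-1.59126, 2.02603, -0.149)–(-1.3805, 2.39108, -0.149)  len=0.4215
  (v8,v15,v12) [+-+] → (-1.59126, 2.02603, -0.149)–(-2.761, 0, -0.149)  len=2.3395
  (v14,v18,v15) [++-] → (-0.980257, -0.967792, -0.149)–(-1.539, 0, -0.149)  len=1.1175
  (v15,v18,v19) [-+-] → (-0.980257, -0.967792, -0.149)–(-0.7695, -1.33284, -0.149)  len=0.4215
  (v15,v19,v12) [--+] → (-2.55024, -0.36505, -0.149)–(-2.761, 0, -0.149)  len=0.4215
  (v12,v19,v16) [+-+] → (-2.55024, -0.36505, -0.149)–(-1.3805, -2.39108, -0.149)  len=2.3395
  (v18,v22,v19) [++-] → (0.347987, -1.33284, -0.149)–(-0.7695, -1.33284, -0.149)  len=1.1175
  (v19,v22,v23) [-+-] → (0.347987, -1.33284, -0.149)–(0.7695, -1.33284, -0.149)  len=0.4215
  (v19,v23,v16) [--+] → (-0.958987, -2.39108, -0.149)–(-1.3805, -2.39108, -0.149)  len=0.4215
  (v16,v23,v20) [+-+] → (-0.958987, -2.39108, -0.149)–(1.3805, -2.39108, -0.149)  len=2.3395
  (v22,v2,v23) [++-] → (1.32824, -0.36505, -0.149)–(0.7695, -1.33284, -0.149)  len=1.1175
  (v23,v2,v3) [-+-] → (1.32824, -0.36505, -0.149)–(1.539, 0, -0.149)  len=0.4215
  (v23,v3,v20) [--+] → (1.59126, -2.02603, -0.149)–(1.3805, -2.39108, -0.149)  len=0.4215
  (v20,v3,v0) [+-+] → (1.59126, -2.02603, -0.149)–(2.761, 0, -0.149)  len=2.3395

Chained into 2 loop(s):
  loop 1: 12 segments, perimeter = 9.2341
  loop 2: 12 segments, perimeter = 16.5659
Total perimeter = 25.800

loops=2 perimeter=25.800


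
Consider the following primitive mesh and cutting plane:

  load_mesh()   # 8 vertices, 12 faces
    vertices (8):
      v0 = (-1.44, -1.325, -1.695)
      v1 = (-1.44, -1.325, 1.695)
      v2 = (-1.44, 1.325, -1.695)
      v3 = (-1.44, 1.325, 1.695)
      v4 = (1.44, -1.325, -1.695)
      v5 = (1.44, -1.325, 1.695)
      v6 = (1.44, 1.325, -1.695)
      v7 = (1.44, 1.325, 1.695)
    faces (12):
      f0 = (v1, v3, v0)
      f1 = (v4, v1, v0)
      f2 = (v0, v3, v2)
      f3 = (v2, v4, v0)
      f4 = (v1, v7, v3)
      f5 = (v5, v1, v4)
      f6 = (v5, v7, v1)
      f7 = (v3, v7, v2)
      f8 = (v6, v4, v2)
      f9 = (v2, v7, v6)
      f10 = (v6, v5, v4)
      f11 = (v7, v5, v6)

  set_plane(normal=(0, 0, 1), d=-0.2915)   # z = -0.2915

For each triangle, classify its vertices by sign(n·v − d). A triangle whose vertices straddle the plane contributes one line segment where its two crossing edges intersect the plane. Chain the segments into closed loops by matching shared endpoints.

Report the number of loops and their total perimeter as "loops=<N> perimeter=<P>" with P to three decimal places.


loops=1 perimeter=11.060

Straddling triangles (8 of 12):
  (v1,v3,v0) [++-] → (-1.44, -0.227869, -0.2915)–(-1.44, -1.325, -0.2915)  len=1.0971
  (v4,v1,v0) [-+-] → (0.247646, -1.325, -0.2915)–(-1.44, -1.325, -0.2915)  len=1.6876
  (v0,v3,v2) [-+-] → (-1.44, -0.227869, -0.2915)–(-1.44, 1.325, -0.2915)  len=1.5529
  (v5,v1,v4) [++-] → (0.247646, -1.325, -0.2915)–(1.44, -1.325, -0.2915)  len=1.1924
  (v3,v7,v2) [++-] → (-0.247646, 1.325, -0.2915)–(-1.44, 1.325, -0.2915)  len=1.1924
  (v2,v7,v6) [-+-] → (-0.247646, 1.325, -0.2915)–(1.44, 1.325, -0.2915)  len=1.6876
  (v6,v5,v4) [-+-] → (1.44, 0.227869, -0.2915)–(1.44, -1.325, -0.2915)  len=1.5529
  (v7,v5,v6) [++-] → (1.44, 0.227869, -0.2915)–(1.44, 1.325, -0.2915)  len=1.0971

Chained into 1 loop(s):
  loop 1: 8 segments, perimeter = 11.0600
Total perimeter = 11.060


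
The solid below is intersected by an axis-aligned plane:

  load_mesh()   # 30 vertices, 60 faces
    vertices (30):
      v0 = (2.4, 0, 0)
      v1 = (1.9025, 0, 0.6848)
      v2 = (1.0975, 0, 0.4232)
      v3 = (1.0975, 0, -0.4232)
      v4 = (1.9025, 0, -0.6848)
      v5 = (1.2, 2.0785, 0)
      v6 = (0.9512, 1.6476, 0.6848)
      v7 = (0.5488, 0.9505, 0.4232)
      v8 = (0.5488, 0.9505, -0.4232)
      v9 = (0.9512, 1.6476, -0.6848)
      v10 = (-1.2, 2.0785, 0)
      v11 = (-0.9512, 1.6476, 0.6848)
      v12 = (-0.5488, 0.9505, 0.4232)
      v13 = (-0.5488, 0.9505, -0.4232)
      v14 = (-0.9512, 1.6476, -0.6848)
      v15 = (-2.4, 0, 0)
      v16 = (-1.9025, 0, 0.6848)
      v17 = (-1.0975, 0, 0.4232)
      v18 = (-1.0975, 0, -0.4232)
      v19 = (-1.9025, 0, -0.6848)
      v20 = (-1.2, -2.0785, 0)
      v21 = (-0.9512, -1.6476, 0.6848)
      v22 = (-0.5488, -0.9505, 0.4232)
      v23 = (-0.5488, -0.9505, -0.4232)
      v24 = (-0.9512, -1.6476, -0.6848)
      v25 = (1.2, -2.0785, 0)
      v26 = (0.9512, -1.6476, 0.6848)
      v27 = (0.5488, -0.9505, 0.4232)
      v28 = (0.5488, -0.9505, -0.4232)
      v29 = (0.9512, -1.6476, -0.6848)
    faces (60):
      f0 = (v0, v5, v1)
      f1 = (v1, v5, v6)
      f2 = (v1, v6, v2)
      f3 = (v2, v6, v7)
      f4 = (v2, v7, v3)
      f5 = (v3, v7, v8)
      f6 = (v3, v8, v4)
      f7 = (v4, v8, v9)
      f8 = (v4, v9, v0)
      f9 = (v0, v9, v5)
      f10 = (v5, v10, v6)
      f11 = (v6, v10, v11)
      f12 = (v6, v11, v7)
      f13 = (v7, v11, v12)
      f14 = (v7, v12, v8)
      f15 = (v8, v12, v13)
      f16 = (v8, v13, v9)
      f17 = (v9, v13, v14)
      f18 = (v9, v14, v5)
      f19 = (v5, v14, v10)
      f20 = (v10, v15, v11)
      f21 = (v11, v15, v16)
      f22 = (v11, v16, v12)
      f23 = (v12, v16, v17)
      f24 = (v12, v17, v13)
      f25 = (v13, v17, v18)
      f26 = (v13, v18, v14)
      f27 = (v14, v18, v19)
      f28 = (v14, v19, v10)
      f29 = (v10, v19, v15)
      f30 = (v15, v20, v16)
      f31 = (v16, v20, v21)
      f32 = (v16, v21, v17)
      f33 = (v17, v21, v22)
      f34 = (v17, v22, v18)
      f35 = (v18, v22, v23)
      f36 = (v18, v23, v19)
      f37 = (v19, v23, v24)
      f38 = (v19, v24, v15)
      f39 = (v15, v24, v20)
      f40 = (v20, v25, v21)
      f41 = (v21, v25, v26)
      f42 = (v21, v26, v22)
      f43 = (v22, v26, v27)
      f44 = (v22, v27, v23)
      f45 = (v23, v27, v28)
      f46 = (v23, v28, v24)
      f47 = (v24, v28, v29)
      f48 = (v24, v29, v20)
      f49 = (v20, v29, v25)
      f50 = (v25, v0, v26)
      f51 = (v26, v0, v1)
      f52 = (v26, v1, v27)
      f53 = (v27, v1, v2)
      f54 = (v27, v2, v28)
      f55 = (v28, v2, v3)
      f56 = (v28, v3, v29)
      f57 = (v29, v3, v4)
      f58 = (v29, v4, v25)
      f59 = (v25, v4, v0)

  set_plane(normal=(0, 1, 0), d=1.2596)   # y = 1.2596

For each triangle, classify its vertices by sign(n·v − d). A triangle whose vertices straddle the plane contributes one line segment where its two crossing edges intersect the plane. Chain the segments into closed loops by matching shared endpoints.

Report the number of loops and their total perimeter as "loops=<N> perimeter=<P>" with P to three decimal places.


Straddling triangles (18 of 60):
  (v0,v5,v1) [-+-] → (1.67278, 1.2596, 0)–(1.47678, 1.2596, 0.269802)  len=0.3335
  (v1,v5,v6) [-++] → (1.47678, 1.2596, 0.269802)–(1.17523, 1.2596, 0.6848)  len=0.5130
  (v1,v6,v2) [-+-] → (1.17523, 1.2596, 0.6848)–(0.985653, 1.2596, 0.623195)  len=0.1993
  (v2,v6,v7) [-+-] → (0.985653, 1.2596, 0.623195)–(0.727228, 1.2596, 0.539196)  len=0.2717
  (v4,v8,v9) [--+] → (0.727228, 1.2596, -0.539196)–(1.17523, 1.2596, -0.6848)  len=0.4711
  (v4,v9,v0) [-+-] → (1.17523, 1.2596, -0.6848)–(1.29238, 1.2596, -0.523534)  len=0.1993
  (v0,v9,v5) [-++] → (1.29238, 1.2596, -0.523534)–(1.67278, 1.2596, 0)  len=0.6471
  (v6,v11,v7) [++-] → (-0.116313, 1.2596, 0.539196)–(0.727228, 1.2596, 0.539196)  len=0.8435
  (v7,v11,v12) [-+-] → (-0.116313, 1.2596, 0.539196)–(-0.727228, 1.2596, 0.539196)  len=0.6109
  (v8,v13,v9) [--+] → (0.116313, 1.2596, -0.539196)–(0.727228, 1.2596, -0.539196)  len=0.6109
  (v9,v13,v14) [+-+] → (0.116313, 1.2596, -0.539196)–(-0.727228, 1.2596, -0.539196)  len=0.8435
  (v10,v15,v11) [+-+] → (-1.67278, 1.2596, 0)–(-1.29238, 1.2596, 0.523534)  len=0.6471
  (v11,v15,v16) [+--] → (-1.29238, 1.2596, 0.523534)–(-1.17523, 1.2596, 0.6848)  len=0.1993
  (v11,v16,v12) [+--] → (-1.17523, 1.2596, 0.6848)–(-0.727228, 1.2596, 0.539196)  len=0.4711
  (v13,v18,v14) [--+] → (-0.985653, 1.2596, -0.623195)–(-0.727228, 1.2596, -0.539196)  len=0.2717
  (v14,v18,v19) [+--] → (-0.985653, 1.2596, -0.623195)–(-1.17523, 1.2596, -0.6848)  len=0.1993
  (v14,v19,v10) [+-+] → (-1.17523, 1.2596, -0.6848)–(-1.47678, 1.2596, -0.269802)  len=0.5130
  (v10,v19,v15) [+--] → (-1.47678, 1.2596, -0.269802)–(-1.67278, 1.2596, 0)  len=0.3335

Chained into 1 loop(s):
  loop 1: 18 segments, perimeter = 8.1791
Total perimeter = 8.179

loops=1 perimeter=8.179


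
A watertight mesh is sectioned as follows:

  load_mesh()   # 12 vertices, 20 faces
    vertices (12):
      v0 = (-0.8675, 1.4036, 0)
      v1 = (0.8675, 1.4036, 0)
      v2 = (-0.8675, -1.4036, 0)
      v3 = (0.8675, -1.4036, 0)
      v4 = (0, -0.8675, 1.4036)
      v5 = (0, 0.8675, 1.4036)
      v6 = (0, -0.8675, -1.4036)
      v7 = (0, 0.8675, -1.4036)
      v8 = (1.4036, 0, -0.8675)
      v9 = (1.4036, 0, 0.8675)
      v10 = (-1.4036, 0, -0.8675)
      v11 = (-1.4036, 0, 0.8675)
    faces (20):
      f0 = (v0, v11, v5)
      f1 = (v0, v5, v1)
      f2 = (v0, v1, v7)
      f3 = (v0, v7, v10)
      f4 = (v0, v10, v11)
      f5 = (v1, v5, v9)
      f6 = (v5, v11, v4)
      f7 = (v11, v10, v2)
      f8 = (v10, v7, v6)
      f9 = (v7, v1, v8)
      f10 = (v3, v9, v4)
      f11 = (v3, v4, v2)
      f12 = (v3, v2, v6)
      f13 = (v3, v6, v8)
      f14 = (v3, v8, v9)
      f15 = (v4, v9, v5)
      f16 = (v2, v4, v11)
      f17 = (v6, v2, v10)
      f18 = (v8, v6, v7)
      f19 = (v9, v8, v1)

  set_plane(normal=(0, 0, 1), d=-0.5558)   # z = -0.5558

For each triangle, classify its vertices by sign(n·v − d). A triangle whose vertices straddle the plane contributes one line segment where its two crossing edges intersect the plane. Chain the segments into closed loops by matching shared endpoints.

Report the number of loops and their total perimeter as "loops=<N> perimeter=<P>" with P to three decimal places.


Straddling triangles (10 of 20):
  (v0,v1,v7) [++-] → (0.523986, 1.19131, -0.5558)–(-0.523986, 1.19131, -0.5558)  len=1.0480
  (v0,v7,v10) [+--] → (-0.523986, 1.19131, -0.5558)–(-1.21097, 0.504325, -0.5558)  len=0.9715
  (v0,v10,v11) [+-+] → (-1.21097, 0.504325, -0.5558)–(-1.4036, 0, -0.5558)  len=0.5399
  (v11,v10,v2) [+-+] → (-1.4036, 0, -0.5558)–(-1.21097, -0.504325, -0.5558)  len=0.5399
  (v7,v1,v8) [-+-] → (0.523986, 1.19131, -0.5558)–(1.21097, 0.504325, -0.5558)  len=0.9715
  (v3,v2,v6) [++-] → (-0.523986, -1.19131, -0.5558)–(0.523986, -1.19131, -0.5558)  len=1.0480
  (v3,v6,v8) [+--] → (0.523986, -1.19131, -0.5558)–(1.21097, -0.504325, -0.5558)  len=0.9715
  (v3,v8,v9) [+-+] → (1.21097, -0.504325, -0.5558)–(1.4036, 0, -0.5558)  len=0.5399
  (v6,v2,v10) [-+-] → (-0.523986, -1.19131, -0.5558)–(-1.21097, -0.504325, -0.5558)  len=0.9715
  (v9,v8,v1) [+-+] → (1.4036, 0, -0.5558)–(1.21097, 0.504325, -0.5558)  len=0.5399

Chained into 1 loop(s):
  loop 1: 10 segments, perimeter = 8.1416
Total perimeter = 8.142

loops=1 perimeter=8.142


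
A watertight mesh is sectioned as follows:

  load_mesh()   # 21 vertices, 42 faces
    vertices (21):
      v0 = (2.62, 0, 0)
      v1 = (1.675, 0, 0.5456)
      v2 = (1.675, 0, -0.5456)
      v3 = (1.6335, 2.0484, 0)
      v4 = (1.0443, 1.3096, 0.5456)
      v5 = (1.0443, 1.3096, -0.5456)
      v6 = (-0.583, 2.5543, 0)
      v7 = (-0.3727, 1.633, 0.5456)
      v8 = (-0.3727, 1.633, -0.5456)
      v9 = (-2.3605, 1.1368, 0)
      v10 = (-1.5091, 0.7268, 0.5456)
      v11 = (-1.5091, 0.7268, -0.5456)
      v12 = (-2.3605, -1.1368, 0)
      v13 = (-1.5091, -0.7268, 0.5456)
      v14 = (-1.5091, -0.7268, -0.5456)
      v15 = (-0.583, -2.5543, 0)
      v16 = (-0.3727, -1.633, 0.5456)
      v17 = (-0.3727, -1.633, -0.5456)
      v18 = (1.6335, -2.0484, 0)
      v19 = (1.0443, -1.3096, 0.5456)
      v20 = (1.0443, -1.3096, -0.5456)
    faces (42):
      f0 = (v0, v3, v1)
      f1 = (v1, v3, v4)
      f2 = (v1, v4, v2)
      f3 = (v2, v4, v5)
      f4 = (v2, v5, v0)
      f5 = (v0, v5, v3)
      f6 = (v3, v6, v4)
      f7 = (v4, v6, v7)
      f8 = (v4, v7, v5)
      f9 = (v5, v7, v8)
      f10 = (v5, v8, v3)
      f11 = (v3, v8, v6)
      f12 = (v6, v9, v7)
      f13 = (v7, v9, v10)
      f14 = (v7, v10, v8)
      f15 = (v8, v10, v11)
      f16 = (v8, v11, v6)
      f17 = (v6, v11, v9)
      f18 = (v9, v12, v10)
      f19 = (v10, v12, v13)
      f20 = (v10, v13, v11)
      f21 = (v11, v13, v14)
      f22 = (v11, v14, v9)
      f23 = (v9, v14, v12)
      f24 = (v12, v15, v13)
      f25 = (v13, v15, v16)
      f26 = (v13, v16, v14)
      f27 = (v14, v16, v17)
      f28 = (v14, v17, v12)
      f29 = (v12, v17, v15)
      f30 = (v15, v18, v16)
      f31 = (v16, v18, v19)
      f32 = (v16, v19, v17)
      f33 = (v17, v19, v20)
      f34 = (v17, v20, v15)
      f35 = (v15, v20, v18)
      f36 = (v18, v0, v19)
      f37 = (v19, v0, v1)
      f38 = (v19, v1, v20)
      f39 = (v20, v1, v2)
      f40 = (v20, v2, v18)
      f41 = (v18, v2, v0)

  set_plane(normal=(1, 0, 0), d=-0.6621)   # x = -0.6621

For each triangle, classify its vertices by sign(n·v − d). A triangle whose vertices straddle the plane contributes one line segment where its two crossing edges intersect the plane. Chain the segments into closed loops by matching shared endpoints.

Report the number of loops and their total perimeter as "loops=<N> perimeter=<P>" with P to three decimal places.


loops=2 perimeter=7.055

Straddling triangles (12 of 42):
  (v6,v9,v7) [+-+] → (-0.6621, 2.49122, 0)–(-0.6621, 1.56076, 0.466167)  len=1.0407
  (v7,v9,v10) [+--] → (-0.6621, 1.56076, 0.466167)–(-0.6621, 1.40222, 0.5456)  len=0.1773
  (v7,v10,v8) [+-+] → (-0.6621, 1.40222, 0.5456)–(-0.6621, 1.40222, -0.267711)  len=0.8133
  (v8,v10,v11) [+--] → (-0.6621, 1.40222, -0.267711)–(-0.6621, 1.40222, -0.5456)  len=0.2779
  (v8,v11,v6) [+-+] → (-0.6621, 1.40222, -0.5456)–(-0.6621, 2.39821, -0.0466008)  len=1.1140
  (v6,v11,v9) [+--] → (-0.6621, 2.39821, -0.0466008)–(-0.6621, 2.49122, 0)  len=0.1040
  (v12,v15,v13) [-+-] → (-0.6621, -2.49122, 0)–(-0.6621, -2.39821, 0.0466008)  len=0.1040
  (v13,v15,v16) [-++] → (-0.6621, -2.39821, 0.0466008)–(-0.6621, -1.40222, 0.5456)  len=1.1140
  (v13,v16,v14) [-+-] → (-0.6621, -1.40222, 0.5456)–(-0.6621, -1.40222, 0.267711)  len=0.2779
  (v14,v16,v17) [-++] → (-0.6621, -1.40222, 0.267711)–(-0.6621, -1.40222, -0.5456)  len=0.8133
  (v14,v17,v12) [-+-] → (-0.6621, -1.40222, -0.5456)–(-0.6621, -1.56076, -0.466167)  len=0.1773
  (v12,v17,v15) [-++] → (-0.6621, -1.56076, -0.466167)–(-0.6621, -2.49122, 0)  len=1.0407

Chained into 2 loop(s):
  loop 1: 6 segments, perimeter = 3.5273
  loop 2: 6 segments, perimeter = 3.5273
Total perimeter = 7.055


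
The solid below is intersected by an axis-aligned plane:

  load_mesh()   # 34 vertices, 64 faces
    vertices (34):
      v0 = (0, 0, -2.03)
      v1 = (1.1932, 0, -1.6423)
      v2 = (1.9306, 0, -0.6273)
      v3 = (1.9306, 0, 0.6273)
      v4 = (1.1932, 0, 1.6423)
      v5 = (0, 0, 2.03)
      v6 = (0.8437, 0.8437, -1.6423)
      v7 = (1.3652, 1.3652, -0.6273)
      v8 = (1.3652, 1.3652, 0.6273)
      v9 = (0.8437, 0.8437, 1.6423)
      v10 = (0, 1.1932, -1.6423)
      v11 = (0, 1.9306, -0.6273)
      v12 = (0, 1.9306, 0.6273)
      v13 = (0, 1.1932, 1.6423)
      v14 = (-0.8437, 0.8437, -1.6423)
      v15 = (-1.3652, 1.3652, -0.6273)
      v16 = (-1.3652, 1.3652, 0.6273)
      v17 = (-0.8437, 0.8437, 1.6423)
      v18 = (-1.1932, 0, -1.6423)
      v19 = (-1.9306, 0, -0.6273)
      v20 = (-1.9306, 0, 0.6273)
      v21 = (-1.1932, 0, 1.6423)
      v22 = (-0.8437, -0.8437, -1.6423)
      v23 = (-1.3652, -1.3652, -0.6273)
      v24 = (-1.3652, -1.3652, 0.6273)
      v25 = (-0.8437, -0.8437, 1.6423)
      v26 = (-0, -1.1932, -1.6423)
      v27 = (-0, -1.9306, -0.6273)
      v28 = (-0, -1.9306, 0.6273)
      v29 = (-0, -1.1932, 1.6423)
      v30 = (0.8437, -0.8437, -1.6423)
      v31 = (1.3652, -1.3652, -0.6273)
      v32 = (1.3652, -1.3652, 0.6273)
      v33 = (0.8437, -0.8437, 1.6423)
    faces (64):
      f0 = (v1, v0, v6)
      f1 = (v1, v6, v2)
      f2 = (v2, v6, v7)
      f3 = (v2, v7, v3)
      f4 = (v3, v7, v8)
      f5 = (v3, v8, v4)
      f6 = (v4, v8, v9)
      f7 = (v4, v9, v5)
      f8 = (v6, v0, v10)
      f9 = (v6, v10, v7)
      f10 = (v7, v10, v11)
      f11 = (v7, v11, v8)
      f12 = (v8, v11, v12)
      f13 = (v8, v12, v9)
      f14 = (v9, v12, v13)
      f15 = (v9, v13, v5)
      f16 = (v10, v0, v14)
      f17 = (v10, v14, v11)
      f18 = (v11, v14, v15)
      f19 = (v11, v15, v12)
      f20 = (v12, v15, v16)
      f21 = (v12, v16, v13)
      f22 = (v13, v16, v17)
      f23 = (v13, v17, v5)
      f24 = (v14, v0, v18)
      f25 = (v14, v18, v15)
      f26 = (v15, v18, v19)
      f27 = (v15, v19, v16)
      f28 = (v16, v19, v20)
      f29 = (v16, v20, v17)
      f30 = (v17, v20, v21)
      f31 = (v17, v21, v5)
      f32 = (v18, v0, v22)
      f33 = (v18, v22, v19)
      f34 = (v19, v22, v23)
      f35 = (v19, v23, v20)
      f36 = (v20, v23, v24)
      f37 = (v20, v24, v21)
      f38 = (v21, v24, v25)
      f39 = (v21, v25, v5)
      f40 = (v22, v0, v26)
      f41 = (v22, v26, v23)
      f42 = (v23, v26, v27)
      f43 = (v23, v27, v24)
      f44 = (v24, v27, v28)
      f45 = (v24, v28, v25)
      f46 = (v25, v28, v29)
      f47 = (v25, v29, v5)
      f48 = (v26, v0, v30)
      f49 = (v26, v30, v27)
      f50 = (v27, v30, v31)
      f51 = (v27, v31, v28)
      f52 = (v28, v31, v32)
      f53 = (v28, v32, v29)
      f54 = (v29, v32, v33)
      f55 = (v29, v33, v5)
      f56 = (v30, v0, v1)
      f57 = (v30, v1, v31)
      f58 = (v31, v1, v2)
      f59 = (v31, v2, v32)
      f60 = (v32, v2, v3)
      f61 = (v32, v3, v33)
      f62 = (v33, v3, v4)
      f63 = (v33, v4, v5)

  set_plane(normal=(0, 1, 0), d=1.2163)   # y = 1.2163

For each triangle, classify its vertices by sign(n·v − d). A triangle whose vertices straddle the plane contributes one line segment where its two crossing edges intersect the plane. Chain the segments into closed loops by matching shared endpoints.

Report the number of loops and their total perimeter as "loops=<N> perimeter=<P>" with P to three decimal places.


Straddling triangles (18 of 64):
  (v2,v6,v7) [--+] → (1.2163, 1.2163, -0.917105)–(1.42687, 1.2163, -0.6273)  len=0.3582
  (v2,v7,v3) [-+-] → (1.42687, 1.2163, -0.6273)–(1.42687, 1.2163, -0.490463)  len=0.1368
  (v3,v7,v8) [-++] → (1.42687, 1.2163, -0.490463)–(1.42687, 1.2163, 0.6273)  len=1.1178
  (v3,v8,v4) [-+-] → (1.42687, 1.2163, 0.6273)–(1.34644, 1.2163, 0.738004)  len=0.1368
  (v4,v8,v9) [-+-] → (1.34644, 1.2163, 0.738004)–(1.2163, 1.2163, 0.917105)  len=0.2214
  (v6,v10,v7) [--+] → (0.18335, 1.2163, -1.50598)–(1.2163, 1.2163, -0.917105)  len=1.1890
  (v7,v10,v11) [+-+] → (0.18335, 1.2163, -1.50598)–(0, 1.2163, -1.6105)  len=0.2110
  (v8,v12,v9) [++-] → (0.554471, 1.2163, 1.29435)–(1.2163, 1.2163, 0.917105)  len=0.7618
  (v9,v12,v13) [-+-] → (0.554471, 1.2163, 1.29435)–(0, 1.2163, 1.6105)  len=0.6383
  (v10,v14,v11) [--+] → (-0.554471, 1.2163, -1.29435)–(0, 1.2163, -1.6105)  len=0.6383
  (v11,v14,v15) [+-+] → (-0.554471, 1.2163, -1.29435)–(-1.2163, 1.2163, -0.917105)  len=0.7618
  (v12,v16,v13) [++-] → (-0.18335, 1.2163, 1.50598)–(0, 1.2163, 1.6105)  len=0.2110
  (v13,v16,v17) [-+-] → (-0.18335, 1.2163, 1.50598)–(-1.2163, 1.2163, 0.917105)  len=1.1890
  (v14,v18,v15) [--+] → (-1.34644, 1.2163, -0.738004)–(-1.2163, 1.2163, -0.917105)  len=0.2214
  (v15,v18,v19) [+--] → (-1.34644, 1.2163, -0.738004)–(-1.42687, 1.2163, -0.6273)  len=0.1368
  (v15,v19,v16) [+-+] → (-1.42687, 1.2163, -0.6273)–(-1.42687, 1.2163, 0.490463)  len=1.1178
  (v16,v19,v20) [+--] → (-1.42687, 1.2163, 0.490463)–(-1.42687, 1.2163, 0.6273)  len=0.1368
  (v16,v20,v17) [+--] → (-1.42687, 1.2163, 0.6273)–(-1.2163, 1.2163, 0.917105)  len=0.3582

Chained into 1 loop(s):
  loop 1: 18 segments, perimeter = 9.5424
Total perimeter = 9.542

loops=1 perimeter=9.542


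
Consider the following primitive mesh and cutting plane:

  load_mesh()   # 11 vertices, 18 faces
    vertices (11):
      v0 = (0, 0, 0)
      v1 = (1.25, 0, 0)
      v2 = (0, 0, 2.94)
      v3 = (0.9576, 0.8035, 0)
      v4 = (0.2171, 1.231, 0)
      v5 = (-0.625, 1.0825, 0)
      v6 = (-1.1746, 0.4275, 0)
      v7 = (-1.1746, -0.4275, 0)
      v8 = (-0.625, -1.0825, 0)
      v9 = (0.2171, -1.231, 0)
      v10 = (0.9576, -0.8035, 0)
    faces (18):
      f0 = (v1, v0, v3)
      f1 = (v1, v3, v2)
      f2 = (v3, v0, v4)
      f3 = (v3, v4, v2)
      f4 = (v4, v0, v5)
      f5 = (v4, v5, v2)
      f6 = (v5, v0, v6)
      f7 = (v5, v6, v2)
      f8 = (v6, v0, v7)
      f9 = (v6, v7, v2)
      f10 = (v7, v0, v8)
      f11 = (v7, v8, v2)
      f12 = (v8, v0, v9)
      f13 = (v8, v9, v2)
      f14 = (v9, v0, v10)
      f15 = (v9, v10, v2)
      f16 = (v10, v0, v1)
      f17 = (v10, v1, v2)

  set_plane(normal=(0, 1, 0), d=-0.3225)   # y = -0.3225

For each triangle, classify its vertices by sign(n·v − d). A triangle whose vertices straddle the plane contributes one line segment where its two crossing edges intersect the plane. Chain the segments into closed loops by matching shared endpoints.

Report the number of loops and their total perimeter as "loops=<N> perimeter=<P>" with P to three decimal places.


loops=1 perimeter=7.300

Straddling triangles (10 of 18):
  (v6,v0,v7) [++-] → (-0.886102, -0.3225, 0)–(-1.1746, -0.3225, 0)  len=0.2885
  (v6,v7,v2) [+-+] → (-1.1746, -0.3225, 0)–(-0.886102, -0.3225, 0.722105)  len=0.7776
  (v7,v0,v8) [-+-] → (-0.886102, -0.3225, 0)–(-0.186201, -0.3225, 0)  len=0.6999
  (v7,v8,v2) [--+] → (-0.186201, -0.3225, 2.06411)–(-0.886102, -0.3225, 0.722105)  len=1.5136
  (v8,v0,v9) [-+-] → (-0.186201, -0.3225, 0)–(0.0568763, -0.3225, 0)  len=0.2431
  (v8,v9,v2) [--+] → (0.0568763, -0.3225, 2.16977)–(-0.186201, -0.3225, 2.06411)  len=0.2650
  (v9,v0,v10) [-+-] → (0.0568763, -0.3225, 0)–(0.384351, -0.3225, 0)  len=0.3275
  (v9,v10,v2) [--+] → (0.384351, -0.3225, 1.75998)–(0.0568763, -0.3225, 2.16977)  len=0.5246
  (v10,v0,v1) [-++] → (0.384351, -0.3225, 0)–(1.13264, -0.3225, 0)  len=0.7483
  (v10,v1,v2) [-++] → (1.13264, -0.3225, 0)–(0.384351, -0.3225, 1.75998)  len=1.9124

Chained into 1 loop(s):
  loop 1: 10 segments, perimeter = 7.3005
Total perimeter = 7.300


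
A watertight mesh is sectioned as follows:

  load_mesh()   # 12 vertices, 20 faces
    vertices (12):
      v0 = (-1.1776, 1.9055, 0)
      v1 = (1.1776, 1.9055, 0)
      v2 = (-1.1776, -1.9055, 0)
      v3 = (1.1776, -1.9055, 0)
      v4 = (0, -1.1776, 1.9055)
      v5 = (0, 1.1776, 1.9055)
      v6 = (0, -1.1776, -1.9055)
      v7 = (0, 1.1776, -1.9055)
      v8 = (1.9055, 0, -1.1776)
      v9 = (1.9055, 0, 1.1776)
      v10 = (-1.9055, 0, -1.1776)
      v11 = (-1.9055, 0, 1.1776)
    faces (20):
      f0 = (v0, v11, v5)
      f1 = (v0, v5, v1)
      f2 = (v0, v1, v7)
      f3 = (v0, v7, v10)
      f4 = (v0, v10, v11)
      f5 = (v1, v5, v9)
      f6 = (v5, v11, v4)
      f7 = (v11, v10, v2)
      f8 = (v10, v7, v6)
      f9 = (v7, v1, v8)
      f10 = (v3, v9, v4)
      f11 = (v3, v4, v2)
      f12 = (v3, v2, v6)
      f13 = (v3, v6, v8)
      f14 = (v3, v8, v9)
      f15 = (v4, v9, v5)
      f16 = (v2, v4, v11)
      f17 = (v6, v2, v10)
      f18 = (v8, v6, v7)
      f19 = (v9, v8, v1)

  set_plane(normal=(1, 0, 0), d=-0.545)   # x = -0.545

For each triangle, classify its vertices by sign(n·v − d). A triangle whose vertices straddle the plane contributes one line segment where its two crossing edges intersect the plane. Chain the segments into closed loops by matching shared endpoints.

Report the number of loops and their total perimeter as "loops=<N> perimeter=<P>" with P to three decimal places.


Straddling triangles (10 of 20):
  (v0,v11,v5) [--+] → (-0.545, 0.84079, 1.69731)–(-0.545, 1.51448, 1.02362)  len=0.9527
  (v0,v5,v1) [-++] → (-0.545, 1.51448, 1.02362)–(-0.545, 1.9055, 0)  len=1.0958
  (v0,v1,v7) [-++] → (-0.545, 1.9055, 0)–(-0.545, 1.51448, -1.02362)  len=1.0958
  (v0,v7,v10) [-+-] → (-0.545, 1.51448, -1.02362)–(-0.545, 0.84079, -1.69731)  len=0.9527
  (v5,v11,v4) [+-+] → (-0.545, 0.84079, 1.69731)–(-0.545, -0.84079, 1.69731)  len=1.6816
  (v10,v7,v6) [-++] → (-0.545, 0.84079, -1.69731)–(-0.545, -0.84079, -1.69731)  len=1.6816
  (v3,v4,v2) [++-] → (-0.545, -1.51448, 1.02362)–(-0.545, -1.9055, 0)  len=1.0958
  (v3,v2,v6) [+-+] → (-0.545, -1.9055, 0)–(-0.545, -1.51448, -1.02362)  len=1.0958
  (v2,v4,v11) [-+-] → (-0.545, -1.51448, 1.02362)–(-0.545, -0.84079, 1.69731)  len=0.9527
  (v6,v2,v10) [+--] → (-0.545, -1.51448, -1.02362)–(-0.545, -0.84079, -1.69731)  len=0.9527

Chained into 1 loop(s):
  loop 1: 10 segments, perimeter = 11.5572
Total perimeter = 11.557

loops=1 perimeter=11.557


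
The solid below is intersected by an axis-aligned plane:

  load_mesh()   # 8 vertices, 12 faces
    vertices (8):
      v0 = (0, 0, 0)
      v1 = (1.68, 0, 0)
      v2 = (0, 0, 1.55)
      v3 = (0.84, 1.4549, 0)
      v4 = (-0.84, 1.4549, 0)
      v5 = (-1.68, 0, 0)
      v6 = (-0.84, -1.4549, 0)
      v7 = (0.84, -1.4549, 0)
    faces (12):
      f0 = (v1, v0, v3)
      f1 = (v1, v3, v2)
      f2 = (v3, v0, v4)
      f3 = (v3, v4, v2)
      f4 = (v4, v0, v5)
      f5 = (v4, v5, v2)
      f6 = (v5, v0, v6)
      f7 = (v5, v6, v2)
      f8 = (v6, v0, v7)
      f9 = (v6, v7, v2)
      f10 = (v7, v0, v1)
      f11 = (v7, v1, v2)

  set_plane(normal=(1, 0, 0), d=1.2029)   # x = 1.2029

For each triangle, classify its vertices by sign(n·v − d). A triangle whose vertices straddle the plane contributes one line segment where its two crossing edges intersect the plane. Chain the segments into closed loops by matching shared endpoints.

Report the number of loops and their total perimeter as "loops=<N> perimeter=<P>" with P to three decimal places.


loops=1 perimeter=3.525

Straddling triangles (4 of 12):
  (v1,v0,v3) [+--] → (1.2029, 0, 0)–(1.2029, 0.826349, 0)  len=0.8263
  (v1,v3,v2) [+--] → (1.2029, 0.826349, 0)–(1.2029, 0, 0.440182)  len=0.9363
  (v7,v0,v1) [--+] → (1.2029, 0, 0)–(1.2029, -0.826349, 0)  len=0.8263
  (v7,v1,v2) [-+-] → (1.2029, -0.826349, 0)–(1.2029, 0, 0.440182)  len=0.9363

Chained into 1 loop(s):
  loop 1: 4 segments, perimeter = 3.5252
Total perimeter = 3.525
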